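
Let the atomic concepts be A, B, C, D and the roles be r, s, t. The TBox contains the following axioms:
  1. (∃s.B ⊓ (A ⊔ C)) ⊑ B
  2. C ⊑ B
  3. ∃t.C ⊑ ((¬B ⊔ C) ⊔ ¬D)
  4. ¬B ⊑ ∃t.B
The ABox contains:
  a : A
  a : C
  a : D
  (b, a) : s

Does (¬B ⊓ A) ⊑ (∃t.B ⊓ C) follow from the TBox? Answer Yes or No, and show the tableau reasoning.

1. (¬B ⊓ A) ⊑ (∃t.B ⊓ C)  ⇔  ((¬B ⊓ A) ⊓ (∀t.¬B ⊔ ¬C)) unsat w.r.t. T
   apply at x₀: ¬B⊑∃t.B
   open: L(x₀) ⊇ {A, ¬B, ¬C, ∀s.¬B, ∀t.¬C, …} (+ ∃-successors)
2. Hence (¬B ⊓ A) ⊑ (∃t.B ⊓ C): not entailed.

No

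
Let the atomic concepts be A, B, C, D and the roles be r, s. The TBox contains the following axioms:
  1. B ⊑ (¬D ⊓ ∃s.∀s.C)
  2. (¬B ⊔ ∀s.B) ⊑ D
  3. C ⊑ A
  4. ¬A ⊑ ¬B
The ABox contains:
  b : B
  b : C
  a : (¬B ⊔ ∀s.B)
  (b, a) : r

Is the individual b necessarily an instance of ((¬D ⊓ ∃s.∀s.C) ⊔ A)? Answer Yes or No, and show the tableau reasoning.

1. b : ((¬D ⊓ ∃s.∀s.C) ⊔ A)?  L(b) = {B, C} ∪ {((D ⊔ ∀s.∃s.¬C) ⊓ ¬A)}
   clash {B, ¬B} at b — b ∈ ((¬D ⊓ ∃s.∀s.C) ⊔ A)
2. Hence b : ((¬D ⊓ ∃s.∀s.C) ⊔ A): entailed.

Yes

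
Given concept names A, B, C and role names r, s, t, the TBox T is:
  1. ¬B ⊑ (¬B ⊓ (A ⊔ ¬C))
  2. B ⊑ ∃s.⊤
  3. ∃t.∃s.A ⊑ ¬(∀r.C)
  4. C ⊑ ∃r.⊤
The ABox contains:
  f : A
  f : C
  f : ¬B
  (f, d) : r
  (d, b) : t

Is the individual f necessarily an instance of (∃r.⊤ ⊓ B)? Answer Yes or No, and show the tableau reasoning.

1. f : (∃r.⊤ ⊓ B)?  L(f) = {A, C, ¬B} ∪ {(∀r.⊥ ⊔ ¬B)}
   apply at f: ¬B⊑(¬B ⊓ (A ⊔ ¬C)); C⊑∃r.⊤
   open: L(f) ⊇ {A, C, ¬B, ∀t.∀s.¬A, ∃r.⊤} (+ ∃-successors) — f ∉ (∃r.⊤ ⊓ B) possible
2. Hence f : (∃r.⊤ ⊓ B): not entailed.

No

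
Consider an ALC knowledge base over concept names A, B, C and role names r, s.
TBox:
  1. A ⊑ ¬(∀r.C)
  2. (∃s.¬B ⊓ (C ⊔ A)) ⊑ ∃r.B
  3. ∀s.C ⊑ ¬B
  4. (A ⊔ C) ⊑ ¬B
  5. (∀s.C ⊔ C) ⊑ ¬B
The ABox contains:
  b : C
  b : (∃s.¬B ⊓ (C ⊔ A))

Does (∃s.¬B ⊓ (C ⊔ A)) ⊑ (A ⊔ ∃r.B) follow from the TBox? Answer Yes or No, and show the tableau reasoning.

Yes

1. (∃s.¬B ⊓ (C ⊔ A)) ⊑ (A ⊔ ∃r.B)  ⇔  ((∃s.¬B ⊓ (C ⊔ A)) ⊓ (¬A ⊓ ∀r.¬B)) unsat w.r.t. T
   all branches close; clash {A, ¬A} at x₀
2. Hence (∃s.¬B ⊓ (C ⊔ A)) ⊑ (A ⊔ ∃r.B): entailed.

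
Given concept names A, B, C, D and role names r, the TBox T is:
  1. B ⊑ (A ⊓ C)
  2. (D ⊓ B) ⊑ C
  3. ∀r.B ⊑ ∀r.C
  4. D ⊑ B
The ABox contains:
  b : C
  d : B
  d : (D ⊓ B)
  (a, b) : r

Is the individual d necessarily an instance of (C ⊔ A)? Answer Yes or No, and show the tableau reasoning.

1. d : (C ⊔ A)?  L(d) = {B, (D ⊓ B)} ∪ {(¬C ⊓ ¬A)}
   clash {A, ¬A} at d — d ∈ (C ⊔ A)
2. Hence d : (C ⊔ A): entailed.

Yes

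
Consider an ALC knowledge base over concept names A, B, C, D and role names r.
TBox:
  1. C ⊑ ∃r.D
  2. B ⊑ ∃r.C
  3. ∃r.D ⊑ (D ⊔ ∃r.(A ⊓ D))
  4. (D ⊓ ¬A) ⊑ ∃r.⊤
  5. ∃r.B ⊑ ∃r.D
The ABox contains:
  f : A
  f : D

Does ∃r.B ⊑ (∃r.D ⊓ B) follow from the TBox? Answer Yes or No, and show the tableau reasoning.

1. ∃r.B ⊑ (∃r.D ⊓ B)  ⇔  (∃r.B ⊓ (∀r.¬D ⊔ ¬B)) unsat w.r.t. T
   apply at x₀: ∃r.B⊑∃r.D
   open: L(x₀) ⊇ {¬B, ¬C, ¬D, ∃r.(A ⊓ D), ∃r.B, …} (+ ∃-successors)
2. Hence ∃r.B ⊑ (∃r.D ⊓ B): not entailed.

No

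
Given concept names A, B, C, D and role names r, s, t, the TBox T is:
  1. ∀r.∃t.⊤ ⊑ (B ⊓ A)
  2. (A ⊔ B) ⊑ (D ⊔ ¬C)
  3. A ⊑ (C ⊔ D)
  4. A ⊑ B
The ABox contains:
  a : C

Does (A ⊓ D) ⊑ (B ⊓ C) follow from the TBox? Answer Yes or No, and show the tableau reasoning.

No

1. (A ⊓ D) ⊑ (B ⊓ C)  ⇔  ((A ⊓ D) ⊓ (¬B ⊔ ¬C)) unsat w.r.t. T
   apply at x₀: A⊑(C ⊔ D); A⊑B
   open: L(x₀) ⊇ {A, B, D, ¬C, ∃r.∀t.⊥} (+ ∃-successors)
2. Hence (A ⊓ D) ⊑ (B ⊓ C): not entailed.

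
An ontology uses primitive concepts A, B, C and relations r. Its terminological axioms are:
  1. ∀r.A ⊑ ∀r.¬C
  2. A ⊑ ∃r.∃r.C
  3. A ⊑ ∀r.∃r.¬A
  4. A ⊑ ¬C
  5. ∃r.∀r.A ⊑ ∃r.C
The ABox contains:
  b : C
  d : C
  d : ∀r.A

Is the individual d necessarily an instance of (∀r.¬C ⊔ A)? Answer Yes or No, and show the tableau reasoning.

1. d : (∀r.¬C ⊔ A)?  L(d) = {C, ∀r.A} ∪ {(∃r.C ⊓ ¬A)}
   clash {C, ¬C} at an ∃-successor — d ∈ (∀r.¬C ⊔ A)
2. Hence d : (∀r.¬C ⊔ A): entailed.

Yes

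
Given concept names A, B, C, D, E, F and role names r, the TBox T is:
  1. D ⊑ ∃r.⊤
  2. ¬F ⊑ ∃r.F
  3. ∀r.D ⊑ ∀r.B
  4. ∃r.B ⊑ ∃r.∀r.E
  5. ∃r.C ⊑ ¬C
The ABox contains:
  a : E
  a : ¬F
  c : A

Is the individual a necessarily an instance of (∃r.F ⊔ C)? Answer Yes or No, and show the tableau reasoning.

1. a : (∃r.F ⊔ C)?  L(a) = {E, ¬F} ∪ {(∀r.¬F ⊓ ¬C)}
   clash {F, ¬F} at an ∃-successor — a ∈ (∃r.F ⊔ C)
2. Hence a : (∃r.F ⊔ C): entailed.

Yes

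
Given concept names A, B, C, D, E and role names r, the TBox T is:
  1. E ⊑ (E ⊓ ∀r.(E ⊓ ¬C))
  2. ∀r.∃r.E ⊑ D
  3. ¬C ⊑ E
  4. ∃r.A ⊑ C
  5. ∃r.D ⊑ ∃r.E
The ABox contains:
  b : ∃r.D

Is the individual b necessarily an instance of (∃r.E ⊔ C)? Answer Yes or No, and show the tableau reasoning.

Yes

1. b : (∃r.E ⊔ C)?  L(b) = {∃r.D} ∪ {(∀r.¬E ⊓ ¬C)}
   clash {C, ¬C} at b — b ∈ (∃r.E ⊔ C)
2. Hence b : (∃r.E ⊔ C): entailed.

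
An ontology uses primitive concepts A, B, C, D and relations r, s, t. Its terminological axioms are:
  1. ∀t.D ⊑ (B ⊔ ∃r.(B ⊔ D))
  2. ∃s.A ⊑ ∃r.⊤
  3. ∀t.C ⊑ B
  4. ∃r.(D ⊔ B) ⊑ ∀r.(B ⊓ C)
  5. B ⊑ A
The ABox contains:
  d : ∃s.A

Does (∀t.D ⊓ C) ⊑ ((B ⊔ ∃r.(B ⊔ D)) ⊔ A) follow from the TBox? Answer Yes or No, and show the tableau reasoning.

1. (∀t.D ⊓ C) ⊑ ((B ⊔ ∃r.(B ⊔ D)) ⊔ A)  ⇔  ((∀t.D ⊓ C) ⊓ ((¬B ⊓ ∀r.(¬B ⊓ ¬D)) ⊓ ¬A)) unsat w.r.t. T
   all branches close; clash {B, ¬B} at x₀
2. Hence (∀t.D ⊓ C) ⊑ ((B ⊔ ∃r.(B ⊔ D)) ⊔ A): entailed.

Yes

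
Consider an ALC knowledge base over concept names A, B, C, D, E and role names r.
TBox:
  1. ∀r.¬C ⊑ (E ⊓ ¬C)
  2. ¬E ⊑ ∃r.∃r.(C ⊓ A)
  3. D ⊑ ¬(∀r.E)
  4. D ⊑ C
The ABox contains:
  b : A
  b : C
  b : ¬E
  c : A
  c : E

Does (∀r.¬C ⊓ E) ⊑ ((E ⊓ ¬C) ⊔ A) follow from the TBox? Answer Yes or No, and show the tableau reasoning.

1. (∀r.¬C ⊓ E) ⊑ ((E ⊓ ¬C) ⊔ A)  ⇔  ((∀r.¬C ⊓ E) ⊓ ((¬E ⊔ C) ⊓ ¬A)) unsat w.r.t. T
   all branches close; clash {C, ¬C} at x₀
2. Hence (∀r.¬C ⊓ E) ⊑ ((E ⊓ ¬C) ⊔ A): entailed.

Yes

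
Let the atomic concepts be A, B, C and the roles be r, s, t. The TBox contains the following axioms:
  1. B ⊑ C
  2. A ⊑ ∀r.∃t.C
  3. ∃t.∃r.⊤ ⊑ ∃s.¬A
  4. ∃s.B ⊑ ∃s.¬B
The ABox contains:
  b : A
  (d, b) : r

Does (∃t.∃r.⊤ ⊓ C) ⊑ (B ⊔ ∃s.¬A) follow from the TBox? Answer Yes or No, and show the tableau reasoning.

Yes

1. (∃t.∃r.⊤ ⊓ C) ⊑ (B ⊔ ∃s.¬A)  ⇔  ((∃t.∃r.⊤ ⊓ C) ⊓ (¬B ⊓ ∀s.A)) unsat w.r.t. T
   all branches close; clash {A, ¬A} at an ∃-successor
2. Hence (∃t.∃r.⊤ ⊓ C) ⊑ (B ⊔ ∃s.¬A): entailed.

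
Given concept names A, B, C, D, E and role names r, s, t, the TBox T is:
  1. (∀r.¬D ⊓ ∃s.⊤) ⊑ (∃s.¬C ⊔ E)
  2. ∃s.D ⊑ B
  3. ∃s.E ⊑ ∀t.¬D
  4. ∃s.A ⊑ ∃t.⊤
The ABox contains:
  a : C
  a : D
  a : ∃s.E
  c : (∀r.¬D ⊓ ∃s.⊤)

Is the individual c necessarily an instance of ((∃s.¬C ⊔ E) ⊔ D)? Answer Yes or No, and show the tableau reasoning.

1. c : ((∃s.¬C ⊔ E) ⊔ D)?  L(c) = {(∀r.¬D ⊓ ∃s.⊤)} ∪ {((∀s.C ⊓ ¬E) ⊓ ¬D)}
   clash {E, ¬E} at c — c ∈ ((∃s.¬C ⊔ E) ⊔ D)
2. Hence c : ((∃s.¬C ⊔ E) ⊔ D): entailed.

Yes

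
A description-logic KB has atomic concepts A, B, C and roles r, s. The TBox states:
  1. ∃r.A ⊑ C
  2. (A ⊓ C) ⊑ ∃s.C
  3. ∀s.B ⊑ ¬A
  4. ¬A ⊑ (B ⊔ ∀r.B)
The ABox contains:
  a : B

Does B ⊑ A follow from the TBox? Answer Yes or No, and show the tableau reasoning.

1. B ⊑ A  ⇔  (B ⊓ ¬A) unsat w.r.t. T
   apply at x₀: ¬A⊑(B ⊔ ∀r.B)
   open: L(x₀) ⊇ {B, ¬A, ∀r.¬A}
2. Hence B ⊑ A: not entailed.

No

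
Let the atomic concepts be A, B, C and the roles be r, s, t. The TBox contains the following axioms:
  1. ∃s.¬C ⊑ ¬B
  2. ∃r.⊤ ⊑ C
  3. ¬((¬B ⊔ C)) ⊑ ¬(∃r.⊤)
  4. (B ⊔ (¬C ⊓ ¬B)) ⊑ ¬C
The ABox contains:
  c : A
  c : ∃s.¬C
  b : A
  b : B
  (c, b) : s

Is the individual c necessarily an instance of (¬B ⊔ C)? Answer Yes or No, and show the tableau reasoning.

Yes

1. c : (¬B ⊔ C)?  L(c) = {A, ∃s.¬C} ∪ {(B ⊓ ¬C)}
   clash {C, ¬C} at c — c ∈ (¬B ⊔ C)
2. Hence c : (¬B ⊔ C): entailed.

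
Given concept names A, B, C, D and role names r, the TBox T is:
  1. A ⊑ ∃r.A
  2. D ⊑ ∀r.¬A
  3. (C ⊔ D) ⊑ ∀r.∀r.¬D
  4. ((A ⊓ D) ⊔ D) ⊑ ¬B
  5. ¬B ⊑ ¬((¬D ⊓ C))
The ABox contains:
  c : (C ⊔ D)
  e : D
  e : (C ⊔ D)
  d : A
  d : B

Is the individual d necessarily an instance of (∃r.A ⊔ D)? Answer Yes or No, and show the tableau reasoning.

1. d : (∃r.A ⊔ D)?  L(d) = {A, B} ∪ {(∀r.¬A ⊓ ¬D)}
   clash {B, ¬B} at d — d ∈ (∃r.A ⊔ D)
2. Hence d : (∃r.A ⊔ D): entailed.

Yes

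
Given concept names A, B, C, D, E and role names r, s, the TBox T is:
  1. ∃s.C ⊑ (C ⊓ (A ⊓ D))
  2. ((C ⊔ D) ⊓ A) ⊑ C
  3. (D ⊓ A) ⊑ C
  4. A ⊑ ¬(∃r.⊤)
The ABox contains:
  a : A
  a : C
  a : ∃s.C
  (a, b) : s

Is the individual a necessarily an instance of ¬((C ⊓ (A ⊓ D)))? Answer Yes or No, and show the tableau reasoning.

No

1. a : ¬((C ⊓ (A ⊓ D)))?  L(a) = {A, C, ∃s.C} ∪ {(C ⊓ (A ⊓ D))}
   apply at a: A⊑¬(∃r.⊤)
   open: L(a) ⊇ {A, C, D, ∀r.⊥, ∃s.C} (+ ∃-successors) — a ∉ ¬((C ⊓ (A ⊓ D))) possible
2. Hence a : ¬((C ⊓ (A ⊓ D))): not entailed.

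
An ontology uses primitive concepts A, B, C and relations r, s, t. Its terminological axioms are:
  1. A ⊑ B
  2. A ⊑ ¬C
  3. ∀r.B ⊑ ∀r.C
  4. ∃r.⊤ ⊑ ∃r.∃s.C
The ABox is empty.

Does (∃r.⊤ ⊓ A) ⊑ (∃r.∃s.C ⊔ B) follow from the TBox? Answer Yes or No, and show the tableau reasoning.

Yes

1. (∃r.⊤ ⊓ A) ⊑ (∃r.∃s.C ⊔ B)  ⇔  ((∃r.⊤ ⊓ A) ⊓ (∀r.∀s.¬C ⊓ ¬B)) unsat w.r.t. T
   all branches close; clash {B, ¬B} at x₀
2. Hence (∃r.⊤ ⊓ A) ⊑ (∃r.∃s.C ⊔ B): entailed.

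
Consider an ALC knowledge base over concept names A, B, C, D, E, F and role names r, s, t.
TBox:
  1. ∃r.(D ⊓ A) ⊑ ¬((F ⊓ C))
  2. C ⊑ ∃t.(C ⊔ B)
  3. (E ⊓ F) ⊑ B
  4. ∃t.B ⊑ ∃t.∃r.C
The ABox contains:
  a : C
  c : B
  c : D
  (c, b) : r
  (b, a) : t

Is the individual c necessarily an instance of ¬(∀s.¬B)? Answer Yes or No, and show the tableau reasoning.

No

1. c : ¬(∀s.¬B)?  L(c) = {B, D} ∪ {∀s.¬B}
   open: L(c) ⊇ {B, D, ¬C, ∀r.(¬D ⊔ ¬A), ∀s.¬B, …} — c ∉ ¬(∀s.¬B) possible
2. Hence c : ¬(∀s.¬B): not entailed.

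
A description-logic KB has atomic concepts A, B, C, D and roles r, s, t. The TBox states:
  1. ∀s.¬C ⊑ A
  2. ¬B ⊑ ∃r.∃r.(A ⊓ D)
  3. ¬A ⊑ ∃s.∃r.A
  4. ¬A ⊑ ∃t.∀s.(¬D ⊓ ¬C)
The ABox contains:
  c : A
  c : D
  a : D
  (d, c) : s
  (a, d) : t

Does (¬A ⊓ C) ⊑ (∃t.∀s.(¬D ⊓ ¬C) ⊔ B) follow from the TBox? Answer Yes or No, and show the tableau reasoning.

Yes

1. (¬A ⊓ C) ⊑ (∃t.∀s.(¬D ⊓ ¬C) ⊔ B)  ⇔  ((¬A ⊓ C) ⊓ (∀t.∃s.(D ⊔ C) ⊓ ¬B)) unsat w.r.t. T
   all branches close; clash {A, ¬A} at x₀
2. Hence (¬A ⊓ C) ⊑ (∃t.∀s.(¬D ⊓ ¬C) ⊔ B): entailed.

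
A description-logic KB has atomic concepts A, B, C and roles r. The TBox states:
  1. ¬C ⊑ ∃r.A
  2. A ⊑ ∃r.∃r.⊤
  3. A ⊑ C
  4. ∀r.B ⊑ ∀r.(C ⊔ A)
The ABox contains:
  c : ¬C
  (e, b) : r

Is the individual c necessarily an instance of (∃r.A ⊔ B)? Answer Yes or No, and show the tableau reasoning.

Yes

1. c : (∃r.A ⊔ B)?  L(c) = {¬C} ∪ {(∀r.¬A ⊓ ¬B)}
   clash {C, ¬C} at c — c ∈ (∃r.A ⊔ B)
2. Hence c : (∃r.A ⊔ B): entailed.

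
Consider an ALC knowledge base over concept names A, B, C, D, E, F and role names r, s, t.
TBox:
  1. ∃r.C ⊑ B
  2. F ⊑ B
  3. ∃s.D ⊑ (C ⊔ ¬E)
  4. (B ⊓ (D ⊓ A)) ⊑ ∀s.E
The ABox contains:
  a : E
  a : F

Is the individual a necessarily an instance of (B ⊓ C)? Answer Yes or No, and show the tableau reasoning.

No

1. a : (B ⊓ C)?  L(a) = {E, F} ∪ {(¬B ⊔ ¬C)}
   apply at a: F⊑B
   open: L(a) ⊇ {B, E, F, ¬C, ¬D, …} — a ∉ (B ⊓ C) possible
2. Hence a : (B ⊓ C): not entailed.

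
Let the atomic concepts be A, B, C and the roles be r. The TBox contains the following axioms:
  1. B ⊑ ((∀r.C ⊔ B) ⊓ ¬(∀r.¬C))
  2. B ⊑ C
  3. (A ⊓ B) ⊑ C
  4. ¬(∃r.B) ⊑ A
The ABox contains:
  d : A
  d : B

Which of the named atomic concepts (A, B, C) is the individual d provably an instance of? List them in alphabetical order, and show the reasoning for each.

{A, B, C}

1. d : A?  L(d) = {A, B} ∪ {¬A}
   clash {A, ¬A} at d — d ∈ A
2. d : B?  L(d) = {A, B} ∪ {¬B}
   clash {B, ¬B} at d — d ∈ B
3. d : C?  L(d) = {A, B} ∪ {¬C}
   clash {C, ¬C} at d — d ∈ C
4. Entailed for d: {A, B, C}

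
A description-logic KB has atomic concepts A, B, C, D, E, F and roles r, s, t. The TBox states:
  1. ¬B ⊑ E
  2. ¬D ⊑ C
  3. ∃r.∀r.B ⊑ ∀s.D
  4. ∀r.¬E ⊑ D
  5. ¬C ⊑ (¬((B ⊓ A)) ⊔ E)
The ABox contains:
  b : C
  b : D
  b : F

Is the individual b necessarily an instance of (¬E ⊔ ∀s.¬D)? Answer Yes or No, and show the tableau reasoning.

No

1. b : (¬E ⊔ ∀s.¬D)?  L(b) = {C, D, F} ∪ {(E ⊓ ∃s.D)}
   open: L(b) ⊇ {C, D, E, F, ∀r.∃r.¬B, …} (+ ∃-successors) — b ∉ (¬E ⊔ ∀s.¬D) possible
2. Hence b : (¬E ⊔ ∀s.¬D): not entailed.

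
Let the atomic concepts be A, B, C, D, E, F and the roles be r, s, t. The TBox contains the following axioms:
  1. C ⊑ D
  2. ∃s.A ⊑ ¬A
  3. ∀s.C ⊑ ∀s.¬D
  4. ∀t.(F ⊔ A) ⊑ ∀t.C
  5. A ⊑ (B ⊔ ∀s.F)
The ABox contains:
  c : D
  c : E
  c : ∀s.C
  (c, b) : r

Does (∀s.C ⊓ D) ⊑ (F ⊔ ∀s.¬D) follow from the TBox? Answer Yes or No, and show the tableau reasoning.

Yes

1. (∀s.C ⊓ D) ⊑ (F ⊔ ∀s.¬D)  ⇔  ((∀s.C ⊓ D) ⊓ (¬F ⊓ ∃s.D)) unsat w.r.t. T
   all branches close; clash {D, ¬D} at an ∃-successor
2. Hence (∀s.C ⊓ D) ⊑ (F ⊔ ∀s.¬D): entailed.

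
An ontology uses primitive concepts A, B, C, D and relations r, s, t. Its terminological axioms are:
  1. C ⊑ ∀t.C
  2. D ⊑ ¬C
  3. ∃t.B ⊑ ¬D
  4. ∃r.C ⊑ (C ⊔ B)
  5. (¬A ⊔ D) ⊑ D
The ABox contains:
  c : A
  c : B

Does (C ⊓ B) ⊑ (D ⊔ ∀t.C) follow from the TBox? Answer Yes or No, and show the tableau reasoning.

Yes

1. (C ⊓ B) ⊑ (D ⊔ ∀t.C)  ⇔  ((C ⊓ B) ⊓ (¬D ⊓ ∃t.¬C)) unsat w.r.t. T
   all branches close; clash {D, ¬D} at x₀
2. Hence (C ⊓ B) ⊑ (D ⊔ ∀t.C): entailed.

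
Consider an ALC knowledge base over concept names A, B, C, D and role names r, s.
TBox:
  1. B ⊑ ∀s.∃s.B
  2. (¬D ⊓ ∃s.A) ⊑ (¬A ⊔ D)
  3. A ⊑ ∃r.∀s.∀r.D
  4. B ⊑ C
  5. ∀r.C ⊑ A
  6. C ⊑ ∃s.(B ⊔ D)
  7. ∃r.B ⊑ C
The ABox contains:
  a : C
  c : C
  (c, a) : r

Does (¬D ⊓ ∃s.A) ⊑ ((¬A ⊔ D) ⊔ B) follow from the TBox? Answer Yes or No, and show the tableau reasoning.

Yes

1. (¬D ⊓ ∃s.A) ⊑ ((¬A ⊔ D) ⊔ B)  ⇔  ((¬D ⊓ ∃s.A) ⊓ ((A ⊓ ¬D) ⊓ ¬B)) unsat w.r.t. T
   all branches close; clash {D, ¬D} at x₀
2. Hence (¬D ⊓ ∃s.A) ⊑ ((¬A ⊔ D) ⊔ B): entailed.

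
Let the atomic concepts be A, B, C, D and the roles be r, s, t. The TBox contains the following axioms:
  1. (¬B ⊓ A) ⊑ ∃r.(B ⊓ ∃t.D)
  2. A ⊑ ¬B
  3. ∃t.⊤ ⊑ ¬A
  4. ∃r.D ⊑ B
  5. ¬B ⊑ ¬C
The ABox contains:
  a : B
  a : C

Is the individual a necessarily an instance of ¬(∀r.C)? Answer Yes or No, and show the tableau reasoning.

No

1. a : ¬(∀r.C)?  L(a) = {B, C} ∪ {∀r.C}
   open: L(a) ⊇ {B, C, ¬A, ∀r.C} — a ∉ ¬(∀r.C) possible
2. Hence a : ¬(∀r.C): not entailed.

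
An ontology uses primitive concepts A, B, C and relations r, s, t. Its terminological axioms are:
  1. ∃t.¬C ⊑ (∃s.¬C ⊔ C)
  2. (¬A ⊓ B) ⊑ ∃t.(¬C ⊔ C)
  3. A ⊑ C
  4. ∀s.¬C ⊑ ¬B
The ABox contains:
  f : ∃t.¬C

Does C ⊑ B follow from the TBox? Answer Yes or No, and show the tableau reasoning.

No

1. C ⊑ B  ⇔  (C ⊓ ¬B) unsat w.r.t. T
   open: L(x₀) ⊇ {C, ¬B, ∀t.C}
2. Hence C ⊑ B: not entailed.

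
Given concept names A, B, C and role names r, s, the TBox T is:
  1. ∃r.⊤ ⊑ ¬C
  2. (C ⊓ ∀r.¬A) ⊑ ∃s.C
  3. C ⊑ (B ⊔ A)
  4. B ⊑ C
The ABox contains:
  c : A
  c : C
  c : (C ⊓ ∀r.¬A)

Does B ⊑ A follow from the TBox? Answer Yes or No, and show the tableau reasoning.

1. B ⊑ A  ⇔  (B ⊓ ¬A) unsat w.r.t. T
   apply at x₀: B⊑C
   open: L(x₀) ⊇ {B, C, ¬A, ∀r.⊥, ∃s.C} (+ ∃-successors)
2. Hence B ⊑ A: not entailed.

No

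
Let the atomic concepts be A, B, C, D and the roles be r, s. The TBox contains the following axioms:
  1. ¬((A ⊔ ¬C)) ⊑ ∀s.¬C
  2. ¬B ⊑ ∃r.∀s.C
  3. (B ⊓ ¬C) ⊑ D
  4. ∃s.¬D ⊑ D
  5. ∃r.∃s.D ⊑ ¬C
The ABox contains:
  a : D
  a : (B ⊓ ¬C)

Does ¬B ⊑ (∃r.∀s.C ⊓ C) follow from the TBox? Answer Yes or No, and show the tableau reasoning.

No

1. ¬B ⊑ (∃r.∀s.C ⊓ C)  ⇔  (¬B ⊓ (∀r.∃s.¬C ⊔ ¬C)) unsat w.r.t. T
   apply at x₀: ¬B⊑∃r.∀s.C
   open: L(x₀) ⊇ {A, ¬B, ¬C, ∀r.∀s.¬D, ∀s.D, …} (+ ∃-successors)
2. Hence ¬B ⊑ (∃r.∀s.C ⊓ C): not entailed.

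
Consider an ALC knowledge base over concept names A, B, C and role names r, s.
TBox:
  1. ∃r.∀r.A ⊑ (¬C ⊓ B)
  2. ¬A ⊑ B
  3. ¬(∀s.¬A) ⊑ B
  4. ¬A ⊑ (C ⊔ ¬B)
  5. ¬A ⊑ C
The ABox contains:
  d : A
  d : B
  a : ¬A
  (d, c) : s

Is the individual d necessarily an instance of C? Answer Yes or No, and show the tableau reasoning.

1. d : C?  L(d) = {A, B} ∪ {¬C}
   open: L(d) ⊇ {A, B, ¬C, ∀r.∃r.¬A} — d ∉ C possible
2. Hence d : C: not entailed.

No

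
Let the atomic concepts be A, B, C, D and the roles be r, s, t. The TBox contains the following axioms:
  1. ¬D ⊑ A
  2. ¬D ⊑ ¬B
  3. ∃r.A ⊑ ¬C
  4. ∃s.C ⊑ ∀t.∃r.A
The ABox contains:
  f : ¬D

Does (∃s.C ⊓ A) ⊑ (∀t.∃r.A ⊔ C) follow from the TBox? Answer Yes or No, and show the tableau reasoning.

1. (∃s.C ⊓ A) ⊑ (∀t.∃r.A ⊔ C)  ⇔  ((∃s.C ⊓ A) ⊓ (∃t.∀r.¬A ⊓ ¬C)) unsat w.r.t. T
   all branches close; clash {A, ¬A} at an ∃-successor
2. Hence (∃s.C ⊓ A) ⊑ (∀t.∃r.A ⊔ C): entailed.

Yes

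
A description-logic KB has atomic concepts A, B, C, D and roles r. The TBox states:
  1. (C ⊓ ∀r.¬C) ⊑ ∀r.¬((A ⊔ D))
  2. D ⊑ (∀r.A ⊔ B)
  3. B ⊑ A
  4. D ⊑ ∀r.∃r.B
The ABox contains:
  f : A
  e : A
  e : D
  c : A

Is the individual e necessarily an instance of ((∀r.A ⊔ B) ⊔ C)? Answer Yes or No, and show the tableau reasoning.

Yes

1. e : ((∀r.A ⊔ B) ⊔ C)?  L(e) = {A, D} ∪ {((∃r.¬A ⊓ ¬B) ⊓ ¬C)}
   clash {B, ¬B} at e — e ∈ ((∀r.A ⊔ B) ⊔ C)
2. Hence e : ((∀r.A ⊔ B) ⊔ C): entailed.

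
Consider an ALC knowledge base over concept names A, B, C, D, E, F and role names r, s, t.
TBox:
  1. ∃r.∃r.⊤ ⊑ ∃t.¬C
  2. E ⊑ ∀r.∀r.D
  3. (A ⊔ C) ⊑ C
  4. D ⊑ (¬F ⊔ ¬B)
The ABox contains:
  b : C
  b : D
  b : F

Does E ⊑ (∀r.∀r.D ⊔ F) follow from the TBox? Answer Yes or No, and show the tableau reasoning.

Yes

1. E ⊑ (∀r.∀r.D ⊔ F)  ⇔  (E ⊓ (∃r.∃r.¬D ⊓ ¬F)) unsat w.r.t. T
   all branches close; clash {D, ¬D} at an ∃-successor
2. Hence E ⊑ (∀r.∀r.D ⊔ F): entailed.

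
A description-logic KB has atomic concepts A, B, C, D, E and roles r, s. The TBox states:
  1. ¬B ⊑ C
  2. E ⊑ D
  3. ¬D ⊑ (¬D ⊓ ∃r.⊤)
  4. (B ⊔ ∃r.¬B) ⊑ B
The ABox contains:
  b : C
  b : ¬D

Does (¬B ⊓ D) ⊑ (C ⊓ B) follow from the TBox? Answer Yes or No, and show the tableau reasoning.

1. (¬B ⊓ D) ⊑ (C ⊓ B)  ⇔  ((¬B ⊓ D) ⊓ (¬C ⊔ ¬B)) unsat w.r.t. T
   apply at x₀: ¬B⊑C
   open: L(x₀) ⊇ {C, D, ¬B, ∀r.B}
2. Hence (¬B ⊓ D) ⊑ (C ⊓ B): not entailed.

No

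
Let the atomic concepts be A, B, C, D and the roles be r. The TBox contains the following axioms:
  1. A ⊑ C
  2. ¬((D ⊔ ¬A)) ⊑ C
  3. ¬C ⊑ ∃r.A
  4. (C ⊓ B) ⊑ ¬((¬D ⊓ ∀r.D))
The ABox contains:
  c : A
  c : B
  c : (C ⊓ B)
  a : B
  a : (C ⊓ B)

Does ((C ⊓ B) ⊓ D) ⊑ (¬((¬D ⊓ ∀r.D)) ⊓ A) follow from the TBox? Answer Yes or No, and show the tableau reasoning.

No

1. ((C ⊓ B) ⊓ D) ⊑ (¬((¬D ⊓ ∀r.D)) ⊓ A)  ⇔  (((C ⊓ B) ⊓ D) ⊓ ((¬D ⊓ ∀r.D) ⊔ ¬A)) unsat w.r.t. T
   apply at x₀: (C ⊓ B)⊑¬((¬D ⊓ ∀r.D))
   open: L(x₀) ⊇ {B, C, D, ¬A}
2. Hence ((C ⊓ B) ⊓ D) ⊑ (¬((¬D ⊓ ∀r.D)) ⊓ A): not entailed.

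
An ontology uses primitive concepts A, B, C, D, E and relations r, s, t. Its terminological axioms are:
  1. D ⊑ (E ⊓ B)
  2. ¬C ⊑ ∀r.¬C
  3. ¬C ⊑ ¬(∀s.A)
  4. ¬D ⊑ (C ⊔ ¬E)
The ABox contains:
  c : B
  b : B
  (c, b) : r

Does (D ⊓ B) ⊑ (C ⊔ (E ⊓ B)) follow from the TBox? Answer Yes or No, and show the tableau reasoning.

1. (D ⊓ B) ⊑ (C ⊔ (E ⊓ B))  ⇔  ((D ⊓ B) ⊓ (¬C ⊓ (¬E ⊔ ¬B))) unsat w.r.t. T
   all branches close; clash {B, ¬B} at x₀
2. Hence (D ⊓ B) ⊑ (C ⊔ (E ⊓ B)): entailed.

Yes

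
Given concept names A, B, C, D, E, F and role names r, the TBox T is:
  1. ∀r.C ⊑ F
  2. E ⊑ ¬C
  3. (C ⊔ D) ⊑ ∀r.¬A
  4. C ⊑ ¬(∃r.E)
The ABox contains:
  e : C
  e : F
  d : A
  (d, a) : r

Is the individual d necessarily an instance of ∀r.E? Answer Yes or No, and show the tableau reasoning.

No

1. d : ∀r.E?  L(d) = {A} ∪ {∃r.¬E}
   open: L(d) ⊇ {A, ¬C, ¬D, ¬E, ∃r.¬C, …} (+ ∃-successors) — d ∉ ∀r.E possible
2. Hence d : ∀r.E: not entailed.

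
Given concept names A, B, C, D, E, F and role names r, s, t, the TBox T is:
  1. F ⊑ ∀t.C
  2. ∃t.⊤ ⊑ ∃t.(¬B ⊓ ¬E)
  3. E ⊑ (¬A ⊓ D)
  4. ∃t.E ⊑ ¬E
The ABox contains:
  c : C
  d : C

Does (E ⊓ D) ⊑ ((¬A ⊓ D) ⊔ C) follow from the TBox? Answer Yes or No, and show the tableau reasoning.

1. (E ⊓ D) ⊑ ((¬A ⊓ D) ⊔ C)  ⇔  ((E ⊓ D) ⊓ ((A ⊔ ¬D) ⊓ ¬C)) unsat w.r.t. T
   all branches close; clash {D, ¬D} at x₀
2. Hence (E ⊓ D) ⊑ ((¬A ⊓ D) ⊔ C): entailed.

Yes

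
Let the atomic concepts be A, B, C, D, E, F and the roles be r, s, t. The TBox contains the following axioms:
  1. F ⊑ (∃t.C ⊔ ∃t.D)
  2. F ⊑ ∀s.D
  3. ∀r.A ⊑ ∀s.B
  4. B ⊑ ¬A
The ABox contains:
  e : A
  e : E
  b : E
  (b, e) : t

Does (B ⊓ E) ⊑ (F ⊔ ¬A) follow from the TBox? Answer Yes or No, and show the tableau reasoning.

Yes

1. (B ⊓ E) ⊑ (F ⊔ ¬A)  ⇔  ((B ⊓ E) ⊓ (¬F ⊓ A)) unsat w.r.t. T
   all branches close; clash {A, ¬A} at x₀
2. Hence (B ⊓ E) ⊑ (F ⊔ ¬A): entailed.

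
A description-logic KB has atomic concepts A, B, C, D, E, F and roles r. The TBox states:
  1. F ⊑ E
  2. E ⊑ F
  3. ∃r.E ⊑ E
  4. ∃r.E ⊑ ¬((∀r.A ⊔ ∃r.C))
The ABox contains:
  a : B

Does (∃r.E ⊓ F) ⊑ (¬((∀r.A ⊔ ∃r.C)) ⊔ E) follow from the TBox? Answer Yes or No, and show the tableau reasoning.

1. (∃r.E ⊓ F) ⊑ (¬((∀r.A ⊔ ∃r.C)) ⊔ E)  ⇔  ((∃r.E ⊓ F) ⊓ ((∀r.A ⊔ ∃r.C) ⊓ ¬E)) unsat w.r.t. T
   all branches close; clash {E, ¬E} at x₀
2. Hence (∃r.E ⊓ F) ⊑ (¬((∀r.A ⊔ ∃r.C)) ⊔ E): entailed.

Yes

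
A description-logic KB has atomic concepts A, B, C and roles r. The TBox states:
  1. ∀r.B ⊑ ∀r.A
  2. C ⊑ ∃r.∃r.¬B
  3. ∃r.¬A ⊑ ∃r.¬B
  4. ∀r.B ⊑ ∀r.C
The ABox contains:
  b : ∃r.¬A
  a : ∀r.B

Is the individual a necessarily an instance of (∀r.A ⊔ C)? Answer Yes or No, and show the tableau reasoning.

1. a : (∀r.A ⊔ C)?  L(a) = {∀r.B} ∪ {(∃r.¬A ⊓ ¬C)}
   clash {B, ¬B} at an ∃-successor — a ∈ (∀r.A ⊔ C)
2. Hence a : (∀r.A ⊔ C): entailed.

Yes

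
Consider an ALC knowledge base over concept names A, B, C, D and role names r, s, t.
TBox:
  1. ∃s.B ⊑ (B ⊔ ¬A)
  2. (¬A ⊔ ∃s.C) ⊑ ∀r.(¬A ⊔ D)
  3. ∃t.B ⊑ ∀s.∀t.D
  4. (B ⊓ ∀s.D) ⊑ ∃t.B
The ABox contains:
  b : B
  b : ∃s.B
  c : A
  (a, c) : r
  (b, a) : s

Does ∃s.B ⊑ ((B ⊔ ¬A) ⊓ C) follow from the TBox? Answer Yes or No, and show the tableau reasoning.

No

1. ∃s.B ⊑ ((B ⊔ ¬A) ⊓ C)  ⇔  (∃s.B ⊓ ((¬B ⊓ A) ⊔ ¬C)) unsat w.r.t. T
   apply at x₀: ∃s.B⊑(B ⊔ ¬A)
   open: L(x₀) ⊇ {A, B, ¬C, ∀s.¬C, ∀t.¬B, …} (+ ∃-successors)
2. Hence ∃s.B ⊑ ((B ⊔ ¬A) ⊓ C): not entailed.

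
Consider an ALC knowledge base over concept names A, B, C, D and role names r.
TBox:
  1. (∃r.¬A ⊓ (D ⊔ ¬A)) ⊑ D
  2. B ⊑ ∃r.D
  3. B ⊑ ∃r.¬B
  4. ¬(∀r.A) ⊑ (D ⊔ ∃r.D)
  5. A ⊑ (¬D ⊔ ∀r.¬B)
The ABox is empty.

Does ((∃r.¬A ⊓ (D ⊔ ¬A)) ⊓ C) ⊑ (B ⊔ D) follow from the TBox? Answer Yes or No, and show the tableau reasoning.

Yes

1. ((∃r.¬A ⊓ (D ⊔ ¬A)) ⊓ C) ⊑ (B ⊔ D)  ⇔  (((∃r.¬A ⊓ (D ⊔ ¬A)) ⊓ C) ⊓ (¬B ⊓ ¬D)) unsat w.r.t. T
   all branches close; clash {D, ¬D} at x₀
2. Hence ((∃r.¬A ⊓ (D ⊔ ¬A)) ⊓ C) ⊑ (B ⊔ D): entailed.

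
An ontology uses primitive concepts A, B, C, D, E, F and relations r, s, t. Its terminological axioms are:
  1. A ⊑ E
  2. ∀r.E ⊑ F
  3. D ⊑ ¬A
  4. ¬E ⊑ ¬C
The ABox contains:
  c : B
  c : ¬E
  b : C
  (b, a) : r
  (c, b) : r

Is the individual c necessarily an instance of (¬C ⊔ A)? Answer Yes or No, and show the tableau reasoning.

1. c : (¬C ⊔ A)?  L(c) = {B, ¬E} ∪ {(C ⊓ ¬A)}
   clash {C, ¬C} at c — c ∈ (¬C ⊔ A)
2. Hence c : (¬C ⊔ A): entailed.

Yes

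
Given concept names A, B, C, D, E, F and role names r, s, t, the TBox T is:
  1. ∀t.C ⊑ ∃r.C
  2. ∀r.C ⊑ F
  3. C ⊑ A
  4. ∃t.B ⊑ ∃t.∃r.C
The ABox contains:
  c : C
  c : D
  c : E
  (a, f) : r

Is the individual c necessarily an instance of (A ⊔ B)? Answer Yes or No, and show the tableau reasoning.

Yes

1. c : (A ⊔ B)?  L(c) = {C, D, E} ∪ {(¬A ⊓ ¬B)}
   clash {A, ¬A} at c — c ∈ (A ⊔ B)
2. Hence c : (A ⊔ B): entailed.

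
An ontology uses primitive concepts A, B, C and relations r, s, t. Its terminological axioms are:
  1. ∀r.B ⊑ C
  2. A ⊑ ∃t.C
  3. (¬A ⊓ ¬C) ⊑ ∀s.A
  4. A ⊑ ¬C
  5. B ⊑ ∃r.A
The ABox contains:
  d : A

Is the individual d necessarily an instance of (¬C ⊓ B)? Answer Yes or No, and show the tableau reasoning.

1. d : (¬C ⊓ B)?  L(d) = {A} ∪ {(C ⊔ ¬B)}
   apply at d: A⊑∃t.C; A⊑¬C
   open: L(d) ⊇ {A, ¬B, ¬C, ∃r.¬B, ∃t.C} (+ ∃-successors) — d ∉ (¬C ⊓ B) possible
2. Hence d : (¬C ⊓ B): not entailed.

No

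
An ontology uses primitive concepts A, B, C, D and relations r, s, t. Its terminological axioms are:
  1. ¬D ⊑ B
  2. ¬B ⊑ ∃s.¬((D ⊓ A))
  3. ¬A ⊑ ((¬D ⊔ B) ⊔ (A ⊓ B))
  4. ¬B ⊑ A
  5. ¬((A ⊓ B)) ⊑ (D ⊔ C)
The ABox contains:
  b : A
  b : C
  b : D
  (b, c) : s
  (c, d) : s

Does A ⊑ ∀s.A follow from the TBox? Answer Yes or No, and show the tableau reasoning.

1. A ⊑ ∀s.A  ⇔  (A ⊓ ∃s.¬A) unsat w.r.t. T
   open: L(x₀) ⊇ {A, B, D, ∃s.¬A} (+ ∃-successors)
2. Hence A ⊑ ∀s.A: not entailed.

No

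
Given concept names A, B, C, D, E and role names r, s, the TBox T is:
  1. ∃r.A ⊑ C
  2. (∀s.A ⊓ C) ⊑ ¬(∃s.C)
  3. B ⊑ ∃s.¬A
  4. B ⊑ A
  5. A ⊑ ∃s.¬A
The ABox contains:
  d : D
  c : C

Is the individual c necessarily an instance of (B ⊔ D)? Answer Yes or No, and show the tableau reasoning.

No

1. c : (B ⊔ D)?  L(c) = {C} ∪ {(¬B ⊓ ¬D)}
   open: L(c) ⊇ {C, ¬A, ¬B, ¬D, ∃s.¬A} (+ ∃-successors) — c ∉ (B ⊔ D) possible
2. Hence c : (B ⊔ D): not entailed.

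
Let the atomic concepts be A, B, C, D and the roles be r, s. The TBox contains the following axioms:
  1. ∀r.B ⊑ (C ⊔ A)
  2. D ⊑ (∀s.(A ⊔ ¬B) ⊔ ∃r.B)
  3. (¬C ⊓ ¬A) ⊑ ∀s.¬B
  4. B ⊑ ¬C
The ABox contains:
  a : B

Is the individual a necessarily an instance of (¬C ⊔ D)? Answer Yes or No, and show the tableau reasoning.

Yes

1. a : (¬C ⊔ D)?  L(a) = {B} ∪ {(C ⊓ ¬D)}
   clash {C, ¬C} at a — a ∈ (¬C ⊔ D)
2. Hence a : (¬C ⊔ D): entailed.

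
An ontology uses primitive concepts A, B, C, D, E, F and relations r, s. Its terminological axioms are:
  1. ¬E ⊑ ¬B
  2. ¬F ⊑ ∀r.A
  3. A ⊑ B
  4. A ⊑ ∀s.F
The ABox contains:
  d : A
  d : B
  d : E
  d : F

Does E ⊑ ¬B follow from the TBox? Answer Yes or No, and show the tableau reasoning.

1. E ⊑ ¬B  ⇔  (E ⊓ B) unsat w.r.t. T
   open: L(x₀) ⊇ {B, E, F, ¬A}
2. Hence E ⊑ ¬B: not entailed.

No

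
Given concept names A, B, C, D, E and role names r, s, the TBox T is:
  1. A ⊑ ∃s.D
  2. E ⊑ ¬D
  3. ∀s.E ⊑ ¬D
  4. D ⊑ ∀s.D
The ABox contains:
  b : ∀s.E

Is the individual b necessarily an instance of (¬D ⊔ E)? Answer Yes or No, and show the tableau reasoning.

1. b : (¬D ⊔ E)?  L(b) = {∀s.E} ∪ {(D ⊓ ¬E)}
   clash {D, ¬D} at b — b ∈ (¬D ⊔ E)
2. Hence b : (¬D ⊔ E): entailed.

Yes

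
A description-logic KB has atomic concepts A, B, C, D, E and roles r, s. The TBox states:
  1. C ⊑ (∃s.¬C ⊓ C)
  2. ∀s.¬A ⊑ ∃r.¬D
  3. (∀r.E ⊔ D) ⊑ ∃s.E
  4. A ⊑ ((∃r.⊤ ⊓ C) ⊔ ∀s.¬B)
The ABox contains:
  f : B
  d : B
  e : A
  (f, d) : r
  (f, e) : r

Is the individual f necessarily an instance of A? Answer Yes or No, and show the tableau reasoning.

No

1. f : A?  L(f) = {B} ∪ {¬A}
   open: L(f) ⊇ {B, ¬A, ¬C, ¬D, ∃r.¬E, …} (+ ∃-successors) — f ∉ A possible
2. Hence f : A: not entailed.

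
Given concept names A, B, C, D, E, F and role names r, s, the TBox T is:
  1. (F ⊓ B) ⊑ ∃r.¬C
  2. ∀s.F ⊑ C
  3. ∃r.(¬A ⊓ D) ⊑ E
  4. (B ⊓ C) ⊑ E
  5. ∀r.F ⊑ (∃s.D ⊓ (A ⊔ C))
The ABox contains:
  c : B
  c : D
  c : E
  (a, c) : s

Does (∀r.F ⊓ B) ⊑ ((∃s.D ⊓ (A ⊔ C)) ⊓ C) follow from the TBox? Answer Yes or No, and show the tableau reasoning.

No

1. (∀r.F ⊓ B) ⊑ ((∃s.D ⊓ (A ⊔ C)) ⊓ C)  ⇔  ((∀r.F ⊓ B) ⊓ ((∀s.¬D ⊔ (¬A ⊓ ¬C)) ⊔ ¬C)) unsat w.r.t. T
   apply at x₀: ∀r.F⊑(∃s.D ⊓ (A ⊔ C))
   open: L(x₀) ⊇ {A, B, ¬C, ¬F, ∀r.(A ⊔ ¬D), …} (+ ∃-successors)
2. Hence (∀r.F ⊓ B) ⊑ ((∃s.D ⊓ (A ⊔ C)) ⊓ C): not entailed.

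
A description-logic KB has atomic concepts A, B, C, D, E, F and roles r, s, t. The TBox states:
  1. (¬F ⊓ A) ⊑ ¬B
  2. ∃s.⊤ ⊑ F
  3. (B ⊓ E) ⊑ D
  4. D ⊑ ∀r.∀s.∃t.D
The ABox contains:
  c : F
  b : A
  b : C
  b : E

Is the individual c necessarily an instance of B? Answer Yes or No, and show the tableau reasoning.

1. c : B?  L(c) = {F} ∪ {¬B}
   open: L(c) ⊇ {F, ¬B, ¬D} — c ∉ B possible
2. Hence c : B: not entailed.

No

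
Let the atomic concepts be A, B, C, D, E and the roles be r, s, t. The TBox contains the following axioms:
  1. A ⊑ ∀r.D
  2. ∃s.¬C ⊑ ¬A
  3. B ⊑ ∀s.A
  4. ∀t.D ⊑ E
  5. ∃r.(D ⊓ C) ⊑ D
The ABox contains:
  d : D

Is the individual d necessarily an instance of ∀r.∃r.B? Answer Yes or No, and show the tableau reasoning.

1. d : ∀r.∃r.B?  L(d) = {D} ∪ {∃r.∀r.¬B}
   open: L(d) ⊇ {D, ¬A, ¬B, ∃r.∀r.¬B, ∃t.¬D} (+ ∃-successors) — d ∉ ∀r.∃r.B possible
2. Hence d : ∀r.∃r.B: not entailed.

No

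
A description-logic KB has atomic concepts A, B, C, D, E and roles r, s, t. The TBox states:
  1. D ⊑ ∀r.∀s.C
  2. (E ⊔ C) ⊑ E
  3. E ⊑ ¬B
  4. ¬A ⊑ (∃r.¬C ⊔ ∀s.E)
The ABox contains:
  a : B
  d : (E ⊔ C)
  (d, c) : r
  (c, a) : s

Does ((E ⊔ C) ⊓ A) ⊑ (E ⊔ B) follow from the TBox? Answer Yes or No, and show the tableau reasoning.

1. ((E ⊔ C) ⊓ A) ⊑ (E ⊔ B)  ⇔  (((E ⊔ C) ⊓ A) ⊓ (¬E ⊓ ¬B)) unsat w.r.t. T
   all branches close; clash {E, ¬E} at x₀
2. Hence ((E ⊔ C) ⊓ A) ⊑ (E ⊔ B): entailed.

Yes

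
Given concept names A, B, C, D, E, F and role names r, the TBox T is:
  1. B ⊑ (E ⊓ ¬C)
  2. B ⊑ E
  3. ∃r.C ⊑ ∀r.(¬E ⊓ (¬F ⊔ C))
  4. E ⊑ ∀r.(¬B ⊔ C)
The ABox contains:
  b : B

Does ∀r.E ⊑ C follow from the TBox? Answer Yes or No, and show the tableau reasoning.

1. ∀r.E ⊑ C  ⇔  (∀r.E ⊓ ¬C) unsat w.r.t. T
   open: L(x₀) ⊇ {¬B, ¬C, ¬E, ∀r.E, ∀r.¬C}
2. Hence ∀r.E ⊑ C: not entailed.

No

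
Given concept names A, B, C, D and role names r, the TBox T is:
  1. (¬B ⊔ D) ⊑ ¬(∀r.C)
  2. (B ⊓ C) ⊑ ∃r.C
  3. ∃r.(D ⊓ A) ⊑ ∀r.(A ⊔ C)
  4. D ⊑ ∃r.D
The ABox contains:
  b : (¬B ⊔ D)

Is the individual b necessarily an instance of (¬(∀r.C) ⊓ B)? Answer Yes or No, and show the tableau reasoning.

1. b : (¬(∀r.C) ⊓ B)?  L(b) = {(¬B ⊔ D)} ∪ {(∀r.C ⊔ ¬B)}
   apply at b: (¬B ⊔ D)⊑¬(∀r.C)
   open: L(b) ⊇ {¬B, ¬D, ∀r.(¬D ⊔ ¬A), ∃r.¬C} (+ ∃-successors) — b ∉ (¬(∀r.C) ⊓ B) possible
2. Hence b : (¬(∀r.C) ⊓ B): not entailed.

No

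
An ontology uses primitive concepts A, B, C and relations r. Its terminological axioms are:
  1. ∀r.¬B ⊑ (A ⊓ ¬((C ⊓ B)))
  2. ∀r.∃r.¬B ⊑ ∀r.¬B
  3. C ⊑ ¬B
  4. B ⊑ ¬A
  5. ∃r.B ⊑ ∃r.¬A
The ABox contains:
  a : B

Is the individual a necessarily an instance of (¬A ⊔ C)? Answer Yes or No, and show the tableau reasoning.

1. a : (¬A ⊔ C)?  L(a) = {B} ∪ {(A ⊓ ¬C)}
   clash {A, ¬A} at a — a ∈ (¬A ⊔ C)
2. Hence a : (¬A ⊔ C): entailed.

Yes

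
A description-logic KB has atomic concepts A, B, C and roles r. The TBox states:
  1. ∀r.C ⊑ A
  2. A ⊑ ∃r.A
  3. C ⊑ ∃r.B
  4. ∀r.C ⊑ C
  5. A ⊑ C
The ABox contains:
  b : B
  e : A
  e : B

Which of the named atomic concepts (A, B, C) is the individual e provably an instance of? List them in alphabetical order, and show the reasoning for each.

{A, B, C}

1. e : A?  L(e) = {A, B} ∪ {¬A}
   clash {A, ¬A} at e — e ∈ A
2. e : B?  L(e) = {A, B} ∪ {¬B}
   clash {B, ¬B} at e — e ∈ B
3. e : C?  L(e) = {A, B} ∪ {¬C}
   clash {C, ¬C} at e — e ∈ C
4. Entailed for e: {A, B, C}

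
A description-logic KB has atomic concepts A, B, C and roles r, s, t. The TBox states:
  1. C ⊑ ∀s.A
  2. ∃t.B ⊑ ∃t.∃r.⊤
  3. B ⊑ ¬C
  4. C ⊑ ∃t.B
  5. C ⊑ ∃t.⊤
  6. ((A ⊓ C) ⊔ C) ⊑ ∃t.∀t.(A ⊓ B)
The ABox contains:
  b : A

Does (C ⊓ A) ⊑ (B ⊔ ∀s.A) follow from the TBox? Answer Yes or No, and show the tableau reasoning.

Yes

1. (C ⊓ A) ⊑ (B ⊔ ∀s.A)  ⇔  ((C ⊓ A) ⊓ (¬B ⊓ ∃s.¬A)) unsat w.r.t. T
   all branches close; clash {A, ¬A} at an ∃-successor
2. Hence (C ⊓ A) ⊑ (B ⊔ ∀s.A): entailed.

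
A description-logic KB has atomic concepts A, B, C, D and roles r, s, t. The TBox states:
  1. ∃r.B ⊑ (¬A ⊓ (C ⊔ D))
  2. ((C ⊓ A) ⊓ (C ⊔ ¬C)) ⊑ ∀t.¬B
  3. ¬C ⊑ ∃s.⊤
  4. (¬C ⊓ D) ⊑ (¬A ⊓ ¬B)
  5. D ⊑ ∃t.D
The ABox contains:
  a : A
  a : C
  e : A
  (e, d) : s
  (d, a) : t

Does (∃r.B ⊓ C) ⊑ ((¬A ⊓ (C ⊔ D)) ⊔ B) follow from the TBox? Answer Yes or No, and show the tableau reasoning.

1. (∃r.B ⊓ C) ⊑ ((¬A ⊓ (C ⊔ D)) ⊔ B)  ⇔  ((∃r.B ⊓ C) ⊓ ((A ⊔ (¬C ⊓ ¬D)) ⊓ ¬B)) unsat w.r.t. T
   all branches close; clash {C, ¬C} at x₀
2. Hence (∃r.B ⊓ C) ⊑ ((¬A ⊓ (C ⊔ D)) ⊔ B): entailed.

Yes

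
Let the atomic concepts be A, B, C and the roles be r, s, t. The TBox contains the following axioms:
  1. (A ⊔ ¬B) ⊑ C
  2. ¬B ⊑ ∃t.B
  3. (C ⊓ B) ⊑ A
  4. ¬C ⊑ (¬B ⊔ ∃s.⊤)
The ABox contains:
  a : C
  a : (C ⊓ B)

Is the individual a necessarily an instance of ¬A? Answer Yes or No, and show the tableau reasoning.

1. a : ¬A?  L(a) = {C, (C ⊓ B)} ∪ {A}
   open: L(a) ⊇ {A, B, C} — a ∉ ¬A possible
2. Hence a : ¬A: not entailed.

No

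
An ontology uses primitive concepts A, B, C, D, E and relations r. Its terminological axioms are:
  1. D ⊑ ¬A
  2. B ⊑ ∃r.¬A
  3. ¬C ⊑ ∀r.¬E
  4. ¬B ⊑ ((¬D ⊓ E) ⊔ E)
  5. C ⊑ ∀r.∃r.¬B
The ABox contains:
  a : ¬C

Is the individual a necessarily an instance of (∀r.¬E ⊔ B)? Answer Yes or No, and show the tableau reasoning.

1. a : (∀r.¬E ⊔ B)?  L(a) = {¬C} ∪ {(∃r.E ⊓ ¬B)}
   clash {E, ¬E} at an ∃-successor — a ∈ (∀r.¬E ⊔ B)
2. Hence a : (∀r.¬E ⊔ B): entailed.

Yes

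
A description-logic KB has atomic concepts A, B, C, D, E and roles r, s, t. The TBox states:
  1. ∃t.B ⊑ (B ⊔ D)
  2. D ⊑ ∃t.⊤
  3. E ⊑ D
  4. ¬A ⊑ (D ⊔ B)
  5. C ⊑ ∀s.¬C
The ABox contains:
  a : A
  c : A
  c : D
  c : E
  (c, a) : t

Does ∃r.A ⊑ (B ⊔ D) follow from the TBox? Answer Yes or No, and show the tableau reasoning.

1. ∃r.A ⊑ (B ⊔ D)  ⇔  (∃r.A ⊓ (¬B ⊓ ¬D)) unsat w.r.t. T
   open: L(x₀) ⊇ {A, ¬B, ¬C, ¬D, ¬E, …} (+ ∃-successors)
2. Hence ∃r.A ⊑ (B ⊔ D): not entailed.

No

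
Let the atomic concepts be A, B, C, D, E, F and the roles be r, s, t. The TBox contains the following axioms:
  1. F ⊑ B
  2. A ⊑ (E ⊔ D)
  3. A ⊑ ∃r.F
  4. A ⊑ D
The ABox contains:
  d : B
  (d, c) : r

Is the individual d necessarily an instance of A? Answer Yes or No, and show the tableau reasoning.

No

1. d : A?  L(d) = {B} ∪ {¬A}
   open: L(d) ⊇ {B, ¬A} — d ∉ A possible
2. Hence d : A: not entailed.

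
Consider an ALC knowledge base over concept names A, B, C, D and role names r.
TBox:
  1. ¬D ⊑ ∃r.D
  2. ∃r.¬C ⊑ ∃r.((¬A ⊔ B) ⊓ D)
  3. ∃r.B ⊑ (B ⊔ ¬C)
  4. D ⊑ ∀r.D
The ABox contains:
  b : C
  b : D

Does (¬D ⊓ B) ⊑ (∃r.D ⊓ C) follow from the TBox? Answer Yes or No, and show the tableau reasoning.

No

1. (¬D ⊓ B) ⊑ (∃r.D ⊓ C)  ⇔  ((¬D ⊓ B) ⊓ (∀r.¬D ⊔ ¬C)) unsat w.r.t. T
   apply at x₀: ¬D⊑∃r.D
   open: L(x₀) ⊇ {B, ¬C, ¬D, ∀r.C, ∀r.¬B, …} (+ ∃-successors)
2. Hence (¬D ⊓ B) ⊑ (∃r.D ⊓ C): not entailed.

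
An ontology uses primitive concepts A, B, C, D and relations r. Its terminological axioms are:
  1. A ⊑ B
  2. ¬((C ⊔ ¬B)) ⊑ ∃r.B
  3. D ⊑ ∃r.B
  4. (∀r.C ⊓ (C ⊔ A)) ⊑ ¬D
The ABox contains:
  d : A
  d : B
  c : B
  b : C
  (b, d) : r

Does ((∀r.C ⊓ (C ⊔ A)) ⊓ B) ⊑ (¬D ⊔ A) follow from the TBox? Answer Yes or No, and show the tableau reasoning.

1. ((∀r.C ⊓ (C ⊔ A)) ⊓ B) ⊑ (¬D ⊔ A)  ⇔  (((∀r.C ⊓ (C ⊔ A)) ⊓ B) ⊓ (D ⊓ ¬A)) unsat w.r.t. T
   all branches close; clash {A, ¬A} at x₀
2. Hence ((∀r.C ⊓ (C ⊔ A)) ⊓ B) ⊑ (¬D ⊔ A): entailed.

Yes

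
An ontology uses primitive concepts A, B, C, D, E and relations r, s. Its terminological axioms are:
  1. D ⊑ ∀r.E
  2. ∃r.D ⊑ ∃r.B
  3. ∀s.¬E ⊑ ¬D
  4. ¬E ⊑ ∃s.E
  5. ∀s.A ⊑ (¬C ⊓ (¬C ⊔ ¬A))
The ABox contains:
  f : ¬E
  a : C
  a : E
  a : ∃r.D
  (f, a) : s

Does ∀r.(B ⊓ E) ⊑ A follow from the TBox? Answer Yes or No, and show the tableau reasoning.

1. ∀r.(B ⊓ E) ⊑ A  ⇔  (∀r.(B ⊓ E) ⊓ ¬A) unsat w.r.t. T
   open: L(x₀) ⊇ {E, ¬A, ¬D, ∀r.(B ⊓ E), ∀r.¬D, …} (+ ∃-successors)
2. Hence ∀r.(B ⊓ E) ⊑ A: not entailed.

No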